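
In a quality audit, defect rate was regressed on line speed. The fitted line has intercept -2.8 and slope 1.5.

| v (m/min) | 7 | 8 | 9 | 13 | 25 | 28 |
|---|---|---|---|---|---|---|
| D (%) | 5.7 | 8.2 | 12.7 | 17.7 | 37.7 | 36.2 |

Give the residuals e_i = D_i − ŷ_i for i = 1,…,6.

-2, -1, 2, 1, 3, -3

v=7: ŷ = -2.8 + 1.5·7 = 7.7; e = 5.7 − 7.7 = -2
v=8: ŷ = -2.8 + 1.5·8 = 9.2; e = 8.2 − 9.2 = -1
v=9: ŷ = -2.8 + 1.5·9 = 10.7; e = 12.7 − 10.7 = 2
v=13: ŷ = -2.8 + 1.5·13 = 16.7; e = 17.7 − 16.7 = 1
v=25: ŷ = -2.8 + 1.5·25 = 34.7; e = 37.7 − 34.7 = 3
v=28: ŷ = -2.8 + 1.5·28 = 39.2; e = 36.2 − 39.2 = -3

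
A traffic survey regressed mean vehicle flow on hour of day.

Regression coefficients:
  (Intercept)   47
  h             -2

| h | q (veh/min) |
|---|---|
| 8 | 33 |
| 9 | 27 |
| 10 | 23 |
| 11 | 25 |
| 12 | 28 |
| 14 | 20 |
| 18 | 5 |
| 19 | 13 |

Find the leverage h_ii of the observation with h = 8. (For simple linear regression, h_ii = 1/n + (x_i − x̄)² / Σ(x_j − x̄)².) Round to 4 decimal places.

h = 0.3096

h̄ = (8 + 9 + 10 + 11 + 12 + 14 + 18 + 19)/8 = 12.625
Σ(h − h̄)² = 21.3906 + 13.1406 + 6.89062 + 2.64062 + 0.390625 + 1.89062 + 28.8906 + 40.6406 = 115.875
h = 1/8 + (-4.625)²/115.875 = 0.125 + 0.184601 = 0.3096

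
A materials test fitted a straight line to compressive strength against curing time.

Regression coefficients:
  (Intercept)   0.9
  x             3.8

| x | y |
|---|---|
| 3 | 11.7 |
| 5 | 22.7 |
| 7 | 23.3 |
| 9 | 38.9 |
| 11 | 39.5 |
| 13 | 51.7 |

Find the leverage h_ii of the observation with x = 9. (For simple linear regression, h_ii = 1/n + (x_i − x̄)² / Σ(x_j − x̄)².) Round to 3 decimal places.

x̄ = (3 + 5 + 7 + 9 + 11 + 13)/6 = 8
Σ(x − x̄)² = 25 + 9 + 1 + 1 + 9 + 25 = 70
h = 1/6 + (1)²/70 = 0.166667 + 0.0142857 = 0.181

h = 0.181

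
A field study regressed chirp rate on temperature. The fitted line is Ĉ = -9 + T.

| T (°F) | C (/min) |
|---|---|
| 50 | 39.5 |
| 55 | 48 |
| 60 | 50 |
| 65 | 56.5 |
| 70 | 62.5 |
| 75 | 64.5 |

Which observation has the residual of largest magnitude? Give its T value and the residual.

T=50: Ĉ = -9 + 50 = 41; e = 39.5 − 41 = -1.5
T=55: Ĉ = -9 + 55 = 46; e = 48 − 46 = 2
T=60: Ĉ = -9 + 60 = 51; e = 50 − 51 = -1
T=65: Ĉ = -9 + 65 = 56; e = 56.5 − 56 = 0.5
T=70: Ĉ = -9 + 70 = 61; e = 62.5 − 61 = 1.5
T=75: Ĉ = -9 + 75 = 66; e = 64.5 − 66 = -1.5
Largest |e| is 2 at T = 55, residual 2.

T = 55, e = 2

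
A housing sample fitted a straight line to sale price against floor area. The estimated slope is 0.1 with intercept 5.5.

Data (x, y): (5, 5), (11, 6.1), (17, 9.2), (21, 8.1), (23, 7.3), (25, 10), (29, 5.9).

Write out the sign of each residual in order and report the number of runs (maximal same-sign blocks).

x=5: ŷ = 5.5 + 0.1·5 = 6; r = 5 − 6 = -1
x=11: ŷ = 5.5 + 0.1·11 = 6.6; r = 6.1 − 6.6 = -0.5
x=17: ŷ = 5.5 + 0.1·17 = 7.2; r = 9.2 − 7.2 = 2
x=21: ŷ = 5.5 + 0.1·21 = 7.6; r = 8.1 − 7.6 = 0.5
x=23: ŷ = 5.5 + 0.1·23 = 7.8; r = 7.3 − 7.8 = -0.5
x=25: ŷ = 5.5 + 0.1·25 = 8; r = 10 − 8 = 2
x=29: ŷ = 5.5 + 0.1·29 = 8.4; r = 5.9 − 8.4 = -2.5
Signs: − − + + − + −
Runs: −×2, +×2, −×1, +×1, −×1 → 5

5 runs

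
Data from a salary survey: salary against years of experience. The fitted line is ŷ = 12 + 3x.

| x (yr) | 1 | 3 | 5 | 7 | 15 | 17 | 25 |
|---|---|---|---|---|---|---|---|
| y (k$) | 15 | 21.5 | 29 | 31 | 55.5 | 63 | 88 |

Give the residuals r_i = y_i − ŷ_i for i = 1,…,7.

x=1: ŷ = 12 + 3·1 = 15; r = 15 − 15 = 0
x=3: ŷ = 12 + 3·3 = 21; r = 21.5 − 21 = 0.5
x=5: ŷ = 12 + 3·5 = 27; r = 29 − 27 = 2
x=7: ŷ = 12 + 3·7 = 33; r = 31 − 33 = -2
x=15: ŷ = 12 + 3·15 = 57; r = 55.5 − 57 = -1.5
x=17: ŷ = 12 + 3·17 = 63; r = 63 − 63 = 0
x=25: ŷ = 12 + 3·25 = 87; r = 88 − 87 = 1

0, 0.5, 2, -2, -1.5, 0, 1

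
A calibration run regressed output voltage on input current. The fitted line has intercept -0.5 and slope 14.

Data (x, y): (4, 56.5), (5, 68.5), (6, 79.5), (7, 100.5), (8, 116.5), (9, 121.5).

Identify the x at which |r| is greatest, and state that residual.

x=4: ŷ = -0.5 + 14·4 = 55.5; r = 56.5 − 55.5 = 1
x=5: ŷ = -0.5 + 14·5 = 69.5; r = 68.5 − 69.5 = -1
x=6: ŷ = -0.5 + 14·6 = 83.5; r = 79.5 − 83.5 = -4
x=7: ŷ = -0.5 + 14·7 = 97.5; r = 100.5 − 97.5 = 3
x=8: ŷ = -0.5 + 14·8 = 111.5; r = 116.5 − 111.5 = 5
x=9: ŷ = -0.5 + 14·9 = 125.5; r = 121.5 − 125.5 = -4
Largest |r| is 5 at x = 8, residual 5.

x = 8, r = 5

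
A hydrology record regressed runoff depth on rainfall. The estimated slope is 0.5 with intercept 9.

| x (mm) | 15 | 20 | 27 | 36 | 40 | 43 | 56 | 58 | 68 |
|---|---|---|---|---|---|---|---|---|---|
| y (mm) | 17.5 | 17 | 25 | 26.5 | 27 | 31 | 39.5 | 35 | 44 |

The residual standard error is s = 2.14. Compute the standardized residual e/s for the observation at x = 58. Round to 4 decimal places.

-1.4019

ŷ = 9 + 0.5·58 = 38
e = 35 − 38 = -3
e/s = -3 / 2.14 = -1.4019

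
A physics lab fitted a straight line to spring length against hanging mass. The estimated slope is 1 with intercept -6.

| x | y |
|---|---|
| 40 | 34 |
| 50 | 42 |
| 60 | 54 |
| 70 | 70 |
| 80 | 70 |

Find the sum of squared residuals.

SSE = 56

x=40: ŷ = -6 + 40 = 34; r = 34 − 34 = 0
x=50: ŷ = -6 + 50 = 44; r = 42 − 44 = -2
x=60: ŷ = -6 + 60 = 54; r = 54 − 54 = 0
x=70: ŷ = -6 + 70 = 64; r = 70 − 64 = 6
x=80: ŷ = -6 + 80 = 74; r = 70 − 74 = -4
SSE = 0 + 4 + 0 + 36 + 16 = 56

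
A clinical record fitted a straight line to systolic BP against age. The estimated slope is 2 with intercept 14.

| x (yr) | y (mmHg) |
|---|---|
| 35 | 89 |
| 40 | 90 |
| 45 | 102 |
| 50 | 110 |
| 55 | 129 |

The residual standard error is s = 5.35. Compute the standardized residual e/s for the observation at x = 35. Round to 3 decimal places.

0.935

ŷ = 14 + 2·35 = 84
e = 89 − 84 = 5
e/s = 5 / 5.35 = 0.935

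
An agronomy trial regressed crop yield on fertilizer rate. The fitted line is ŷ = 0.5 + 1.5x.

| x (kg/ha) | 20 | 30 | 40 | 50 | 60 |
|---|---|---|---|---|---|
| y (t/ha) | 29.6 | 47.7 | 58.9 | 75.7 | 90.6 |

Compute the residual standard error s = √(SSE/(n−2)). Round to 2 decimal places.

x=20: ŷ = 0.5 + 1.5·20 = 30.5; e = 29.6 − 30.5 = -0.9
x=30: ŷ = 0.5 + 1.5·30 = 45.5; e = 47.7 − 45.5 = 2.2
x=40: ŷ = 0.5 + 1.5·40 = 60.5; e = 58.9 − 60.5 = -1.6
x=50: ŷ = 0.5 + 1.5·50 = 75.5; e = 75.7 − 75.5 = 0.2
x=60: ŷ = 0.5 + 1.5·60 = 90.5; e = 90.6 − 90.5 = 0.1
SSE = 0.81 + 4.84 + 2.56 + 0.04 + 0.01 = 8.26
s = √(8.26/3) = √2.75333 ≈ 1.66

s = 1.66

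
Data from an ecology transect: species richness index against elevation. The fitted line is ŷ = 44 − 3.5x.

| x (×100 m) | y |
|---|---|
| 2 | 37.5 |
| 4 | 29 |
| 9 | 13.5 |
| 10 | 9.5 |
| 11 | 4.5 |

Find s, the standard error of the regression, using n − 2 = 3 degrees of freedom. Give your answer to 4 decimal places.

s = 1.0801

x=2: ŷ = 44 − 3.5·2 = 37; r = 37.5 − 37 = 0.5
x=4: ŷ = 44 − 3.5·4 = 30; r = 29 − 30 = -1
x=9: ŷ = 44 − 3.5·9 = 12.5; r = 13.5 − 12.5 = 1
x=10: ŷ = 44 − 3.5·10 = 9; r = 9.5 − 9 = 0.5
x=11: ŷ = 44 − 3.5·11 = 5.5; r = 4.5 − 5.5 = -1
SSE = 0.25 + 1 + 1 + 0.25 + 1 = 3.5
s = √(3.5/3) = √1.16667 ≈ 1.0801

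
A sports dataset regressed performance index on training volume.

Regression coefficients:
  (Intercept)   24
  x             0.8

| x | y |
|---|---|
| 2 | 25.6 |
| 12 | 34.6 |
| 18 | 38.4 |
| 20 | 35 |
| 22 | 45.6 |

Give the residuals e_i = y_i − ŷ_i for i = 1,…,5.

x=2: ŷ = 24 + 0.8·2 = 25.6; e = 25.6 − 25.6 = 0
x=12: ŷ = 24 + 0.8·12 = 33.6; e = 34.6 − 33.6 = 1
x=18: ŷ = 24 + 0.8·18 = 38.4; e = 38.4 − 38.4 = 0
x=20: ŷ = 24 + 0.8·20 = 40; e = 35 − 40 = -5
x=22: ŷ = 24 + 0.8·22 = 41.6; e = 45.6 − 41.6 = 4

0, 1, 0, -5, 4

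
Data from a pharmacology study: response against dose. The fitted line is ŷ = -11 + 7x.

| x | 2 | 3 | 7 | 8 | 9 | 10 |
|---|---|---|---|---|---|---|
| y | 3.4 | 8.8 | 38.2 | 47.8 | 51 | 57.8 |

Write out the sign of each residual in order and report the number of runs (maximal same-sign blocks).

x=2: ŷ = -11 + 7·2 = 3; e = 3.4 − 3 = 0.4
x=3: ŷ = -11 + 7·3 = 10; e = 8.8 − 10 = -1.2
x=7: ŷ = -11 + 7·7 = 38; e = 38.2 − 38 = 0.2
x=8: ŷ = -11 + 7·8 = 45; e = 47.8 − 45 = 2.8
x=9: ŷ = -11 + 7·9 = 52; e = 51 − 52 = -1
x=10: ŷ = -11 + 7·10 = 59; e = 57.8 − 59 = -1.2
Signs: + − + + − −
Runs: +×1, −×1, +×2, −×2 → 4

4 runs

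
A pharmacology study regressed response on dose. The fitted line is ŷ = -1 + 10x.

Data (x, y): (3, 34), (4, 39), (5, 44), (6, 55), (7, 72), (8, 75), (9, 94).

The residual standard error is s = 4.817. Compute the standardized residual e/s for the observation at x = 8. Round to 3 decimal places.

ŷ = -1 + 10·8 = 79
e = 75 − 79 = -4
e/s = -4 / 4.817 = -0.830

-0.830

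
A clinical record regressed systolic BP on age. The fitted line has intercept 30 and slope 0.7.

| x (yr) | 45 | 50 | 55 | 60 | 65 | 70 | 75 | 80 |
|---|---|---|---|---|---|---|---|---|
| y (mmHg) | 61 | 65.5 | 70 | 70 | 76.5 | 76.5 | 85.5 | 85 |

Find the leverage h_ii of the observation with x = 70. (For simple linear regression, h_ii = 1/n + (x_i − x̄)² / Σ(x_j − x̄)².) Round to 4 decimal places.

x̄ = (45 + 50 + 55 + 60 + 65 + 70 + 75 + 80)/8 = 62.5
Σ(x − x̄)² = 306.25 + 156.25 + 56.25 + 6.25 + 6.25 + 56.25 + 156.25 + 306.25 = 1050
h = 1/8 + (7.5)²/1050 = 0.125 + 0.0535714 = 0.1786

h = 0.1786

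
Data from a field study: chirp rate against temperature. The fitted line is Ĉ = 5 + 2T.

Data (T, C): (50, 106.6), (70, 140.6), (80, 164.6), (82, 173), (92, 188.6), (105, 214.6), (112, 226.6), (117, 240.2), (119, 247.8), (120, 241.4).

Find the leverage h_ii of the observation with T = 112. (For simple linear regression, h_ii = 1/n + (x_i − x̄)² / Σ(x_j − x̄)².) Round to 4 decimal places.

T̄ = (50 + 70 + 80 + 82 + 92 + 105 + 112 + 117 + 119 + 120)/10 = 94.7
Σ(T − T̄)² = 1998.09 + 610.09 + 216.09 + 161.29 + 7.29 + 106.09 + 299.29 + 497.29 + 590.49 + 640.09 = 5126.1
h = 1/10 + (17.3)²/5126.1 = 0.1 + 0.0583855 = 0.1584

h = 0.1584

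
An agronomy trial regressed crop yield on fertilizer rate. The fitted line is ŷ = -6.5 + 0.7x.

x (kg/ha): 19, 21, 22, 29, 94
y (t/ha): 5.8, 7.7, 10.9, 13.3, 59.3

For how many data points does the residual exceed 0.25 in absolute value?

x=19: ŷ = -6.5 + 0.7·19 = 6.8; r = 5.8 − 6.8 = -1
x=21: ŷ = -6.5 + 0.7·21 = 8.2; r = 7.7 − 8.2 = -0.5
x=22: ŷ = -6.5 + 0.7·22 = 8.9; r = 10.9 − 8.9 = 2
x=29: ŷ = -6.5 + 0.7·29 = 13.8; r = 13.3 − 13.8 = -0.5
x=94: ŷ = -6.5 + 0.7·94 = 59.3; r = 59.3 − 59.3 = 0
|r| > 0.25: x=19 (|r|=1), x=21 (|r|=0.5), x=22 (|r|=2), x=29 (|r|=0.5) → 4

4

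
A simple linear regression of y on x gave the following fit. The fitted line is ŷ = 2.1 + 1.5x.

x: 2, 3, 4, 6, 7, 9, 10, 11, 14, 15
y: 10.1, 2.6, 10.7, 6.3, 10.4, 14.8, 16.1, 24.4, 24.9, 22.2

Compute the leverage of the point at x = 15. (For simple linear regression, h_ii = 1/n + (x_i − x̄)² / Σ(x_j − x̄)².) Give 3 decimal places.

h = 0.363

x̄ = (2 + 3 + 4 + 6 + 7 + 9 + 10 + 11 + 14 + 15)/10 = 8.1
Σ(x − x̄)² = 37.21 + 26.01 + 16.81 + 4.41 + 1.21 + 0.81 + 3.61 + 8.41 + 34.81 + 47.61 = 180.9
h = 1/10 + (6.9)²/180.9 = 0.1 + 0.263184 = 0.363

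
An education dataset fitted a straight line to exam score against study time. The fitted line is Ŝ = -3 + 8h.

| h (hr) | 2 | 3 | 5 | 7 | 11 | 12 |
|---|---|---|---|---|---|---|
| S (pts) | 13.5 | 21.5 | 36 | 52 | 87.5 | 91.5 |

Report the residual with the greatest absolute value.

e = 2.5

h=2: Ŝ = -3 + 8·2 = 13; e = 13.5 − 13 = 0.5
h=3: Ŝ = -3 + 8·3 = 21; e = 21.5 − 21 = 0.5
h=5: Ŝ = -3 + 8·5 = 37; e = 36 − 37 = -1
h=7: Ŝ = -3 + 8·7 = 53; e = 52 − 53 = -1
h=11: Ŝ = -3 + 8·11 = 85; e = 87.5 − 85 = 2.5
h=12: Ŝ = -3 + 8·12 = 93; e = 91.5 − 93 = -1.5
Largest |e| is 2.5 at h = 11, residual 2.5.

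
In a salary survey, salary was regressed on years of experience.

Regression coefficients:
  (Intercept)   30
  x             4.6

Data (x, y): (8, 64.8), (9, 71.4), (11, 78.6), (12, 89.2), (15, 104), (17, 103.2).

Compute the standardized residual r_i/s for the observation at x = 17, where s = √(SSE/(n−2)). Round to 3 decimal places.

-1.162

x=8: ŷ = 30 + 4.6·8 = 66.8; r = 64.8 − 66.8 = -2
x=9: ŷ = 30 + 4.6·9 = 71.4; r = 71.4 − 71.4 = 0
x=11: ŷ = 30 + 4.6·11 = 80.6; r = 78.6 − 80.6 = -2
x=12: ŷ = 30 + 4.6·12 = 85.2; r = 89.2 − 85.2 = 4
x=15: ŷ = 30 + 4.6·15 = 99; r = 104 − 99 = 5
x=17: ŷ = 30 + 4.6·17 = 108.2; r = 103.2 − 108.2 = -5
SSE = 4 + 0 + 4 + 16 + 25 + 25 = 74
s = √(74/4) = 4.30116
r/s = -5 / 4.30116 = -1.162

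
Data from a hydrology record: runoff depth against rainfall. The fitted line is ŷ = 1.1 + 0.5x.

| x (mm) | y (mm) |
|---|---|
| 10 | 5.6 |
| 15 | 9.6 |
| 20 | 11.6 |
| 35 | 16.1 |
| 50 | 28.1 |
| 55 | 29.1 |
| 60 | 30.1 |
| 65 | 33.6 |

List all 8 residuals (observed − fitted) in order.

x=10: ŷ = 1.1 + 0.5·10 = 6.1; r = 5.6 − 6.1 = -0.5
x=15: ŷ = 1.1 + 0.5·15 = 8.6; r = 9.6 − 8.6 = 1
x=20: ŷ = 1.1 + 0.5·20 = 11.1; r = 11.6 − 11.1 = 0.5
x=35: ŷ = 1.1 + 0.5·35 = 18.6; r = 16.1 − 18.6 = -2.5
x=50: ŷ = 1.1 + 0.5·50 = 26.1; r = 28.1 − 26.1 = 2
x=55: ŷ = 1.1 + 0.5·55 = 28.6; r = 29.1 − 28.6 = 0.5
x=60: ŷ = 1.1 + 0.5·60 = 31.1; r = 30.1 − 31.1 = -1
x=65: ŷ = 1.1 + 0.5·65 = 33.6; r = 33.6 − 33.6 = 0

-0.5, 1, 0.5, -2.5, 2, 0.5, -1, 0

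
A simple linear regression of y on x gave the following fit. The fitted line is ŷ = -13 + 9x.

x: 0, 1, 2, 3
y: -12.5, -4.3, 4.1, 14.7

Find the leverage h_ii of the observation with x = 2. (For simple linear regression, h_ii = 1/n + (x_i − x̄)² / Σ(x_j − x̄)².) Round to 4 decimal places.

h = 0.3000

x̄ = (0 + 1 + 2 + 3)/4 = 1.5
Σ(x − x̄)² = 2.25 + 0.25 + 0.25 + 2.25 = 5
h = 1/4 + (0.5)²/5 = 0.25 + 0.05 = 0.3000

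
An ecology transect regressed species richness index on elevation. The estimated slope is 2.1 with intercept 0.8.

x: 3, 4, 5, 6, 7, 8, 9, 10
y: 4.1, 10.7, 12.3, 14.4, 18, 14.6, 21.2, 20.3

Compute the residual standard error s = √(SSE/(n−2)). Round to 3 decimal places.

s = 2.345

x=3: ŷ = 0.8 + 2.1·3 = 7.1; e = 4.1 − 7.1 = -3
x=4: ŷ = 0.8 + 2.1·4 = 9.2; e = 10.7 − 9.2 = 1.5
x=5: ŷ = 0.8 + 2.1·5 = 11.3; e = 12.3 − 11.3 = 1
x=6: ŷ = 0.8 + 2.1·6 = 13.4; e = 14.4 − 13.4 = 1
x=7: ŷ = 0.8 + 2.1·7 = 15.5; e = 18 − 15.5 = 2.5
x=8: ŷ = 0.8 + 2.1·8 = 17.6; e = 14.6 − 17.6 = -3
x=9: ŷ = 0.8 + 2.1·9 = 19.7; e = 21.2 − 19.7 = 1.5
x=10: ŷ = 0.8 + 2.1·10 = 21.8; e = 20.3 − 21.8 = -1.5
SSE = 9 + 2.25 + 1 + 1 + 6.25 + 9 + 2.25 + 2.25 = 33
s = √(33/6) = √5.5 ≈ 2.345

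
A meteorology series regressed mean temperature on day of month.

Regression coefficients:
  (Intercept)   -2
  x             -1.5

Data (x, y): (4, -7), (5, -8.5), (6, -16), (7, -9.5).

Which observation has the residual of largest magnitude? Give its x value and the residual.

x = 6, e = -5

x=4: ŷ = -2 − 1.5·4 = -8; e = -7 − (-8) = 1
x=5: ŷ = -2 − 1.5·5 = -9.5; e = -8.5 − (-9.5) = 1
x=6: ŷ = -2 − 1.5·6 = -11; e = -16 − (-11) = -5
x=7: ŷ = -2 − 1.5·7 = -12.5; e = -9.5 − (-12.5) = 3
Largest |e| is 5 at x = 6, residual -5.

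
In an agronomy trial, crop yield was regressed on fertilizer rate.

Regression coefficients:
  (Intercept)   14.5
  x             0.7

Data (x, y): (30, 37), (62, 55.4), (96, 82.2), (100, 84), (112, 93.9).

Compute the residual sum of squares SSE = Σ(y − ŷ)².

x=30: ŷ = 14.5 + 0.7·30 = 35.5; e = 37 − 35.5 = 1.5
x=62: ŷ = 14.5 + 0.7·62 = 57.9; e = 55.4 − 57.9 = -2.5
x=96: ŷ = 14.5 + 0.7·96 = 81.7; e = 82.2 − 81.7 = 0.5
x=100: ŷ = 14.5 + 0.7·100 = 84.5; e = 84 − 84.5 = -0.5
x=112: ŷ = 14.5 + 0.7·112 = 92.9; e = 93.9 − 92.9 = 1
SSE = 2.25 + 6.25 + 0.25 + 0.25 + 1 = 10

SSE = 10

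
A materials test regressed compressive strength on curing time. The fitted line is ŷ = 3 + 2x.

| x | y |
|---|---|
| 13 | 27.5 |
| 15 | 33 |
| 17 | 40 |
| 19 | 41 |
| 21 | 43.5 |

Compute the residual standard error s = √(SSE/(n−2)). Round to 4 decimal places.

s = 2.1213

x=13: ŷ = 3 + 2·13 = 29; r = 27.5 − 29 = -1.5
x=15: ŷ = 3 + 2·15 = 33; r = 33 − 33 = 0
x=17: ŷ = 3 + 2·17 = 37; r = 40 − 37 = 3
x=19: ŷ = 3 + 2·19 = 41; r = 41 − 41 = 0
x=21: ŷ = 3 + 2·21 = 45; r = 43.5 − 45 = -1.5
SSE = 2.25 + 0 + 9 + 0 + 2.25 = 13.5
s = √(13.5/3) = √4.5 ≈ 2.1213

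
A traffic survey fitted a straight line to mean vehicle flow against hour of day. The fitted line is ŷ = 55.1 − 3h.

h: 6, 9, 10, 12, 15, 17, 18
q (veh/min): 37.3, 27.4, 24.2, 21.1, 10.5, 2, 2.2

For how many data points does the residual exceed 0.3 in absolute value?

6

h=6: ŷ = 55.1 − 3·6 = 37.1; r = 37.3 − 37.1 = 0.2
h=9: ŷ = 55.1 − 3·9 = 28.1; r = 27.4 − 28.1 = -0.7
h=10: ŷ = 55.1 − 3·10 = 25.1; r = 24.2 − 25.1 = -0.9
h=12: ŷ = 55.1 − 3·12 = 19.1; r = 21.1 − 19.1 = 2
h=15: ŷ = 55.1 − 3·15 = 10.1; r = 10.5 − 10.1 = 0.4
h=17: ŷ = 55.1 − 3·17 = 4.1; r = 2 − 4.1 = -2.1
h=18: ŷ = 55.1 − 3·18 = 1.1; r = 2.2 − 1.1 = 1.1
|r| > 0.3: h=9 (|r|=0.7), h=10 (|r|=0.9), h=12 (|r|=2), h=15 (|r|=0.4), h=17 (|r|=2.1), h=18 (|r|=1.1) → 6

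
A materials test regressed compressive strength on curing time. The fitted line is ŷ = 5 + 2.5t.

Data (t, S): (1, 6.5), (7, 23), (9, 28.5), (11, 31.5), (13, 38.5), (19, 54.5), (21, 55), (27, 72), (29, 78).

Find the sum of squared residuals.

SSE = 15

t=1: ŷ = 5 + 2.5·1 = 7.5; r = 6.5 − 7.5 = -1
t=7: ŷ = 5 + 2.5·7 = 22.5; r = 23 − 22.5 = 0.5
t=9: ŷ = 5 + 2.5·9 = 27.5; r = 28.5 − 27.5 = 1
t=11: ŷ = 5 + 2.5·11 = 32.5; r = 31.5 − 32.5 = -1
t=13: ŷ = 5 + 2.5·13 = 37.5; r = 38.5 − 37.5 = 1
t=19: ŷ = 5 + 2.5·19 = 52.5; r = 54.5 − 52.5 = 2
t=21: ŷ = 5 + 2.5·21 = 57.5; r = 55 − 57.5 = -2.5
t=27: ŷ = 5 + 2.5·27 = 72.5; r = 72 − 72.5 = -0.5
t=29: ŷ = 5 + 2.5·29 = 77.5; r = 78 − 77.5 = 0.5
SSE = 1 + 0.25 + 1 + 1 + 1 + 4 + 6.25 + 0.25 + 0.25 = 15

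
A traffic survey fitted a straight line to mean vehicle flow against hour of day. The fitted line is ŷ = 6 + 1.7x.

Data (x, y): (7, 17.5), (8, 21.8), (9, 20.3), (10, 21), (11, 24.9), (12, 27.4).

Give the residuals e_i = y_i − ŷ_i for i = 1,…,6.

-0.4, 2.2, -1, -2, 0.2, 1

x=7: ŷ = 6 + 1.7·7 = 17.9; e = 17.5 − 17.9 = -0.4
x=8: ŷ = 6 + 1.7·8 = 19.6; e = 21.8 − 19.6 = 2.2
x=9: ŷ = 6 + 1.7·9 = 21.3; e = 20.3 − 21.3 = -1
x=10: ŷ = 6 + 1.7·10 = 23; e = 21 − 23 = -2
x=11: ŷ = 6 + 1.7·11 = 24.7; e = 24.9 − 24.7 = 0.2
x=12: ŷ = 6 + 1.7·12 = 26.4; e = 27.4 − 26.4 = 1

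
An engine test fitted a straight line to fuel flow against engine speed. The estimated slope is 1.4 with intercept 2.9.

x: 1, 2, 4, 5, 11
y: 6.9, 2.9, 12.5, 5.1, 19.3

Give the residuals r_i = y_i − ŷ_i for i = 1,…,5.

2.6, -2.8, 4, -4.8, 1

x=1: ŷ = 2.9 + 1.4·1 = 4.3; r = 6.9 − 4.3 = 2.6
x=2: ŷ = 2.9 + 1.4·2 = 5.7; r = 2.9 − 5.7 = -2.8
x=4: ŷ = 2.9 + 1.4·4 = 8.5; r = 12.5 − 8.5 = 4
x=5: ŷ = 2.9 + 1.4·5 = 9.9; r = 5.1 − 9.9 = -4.8
x=11: ŷ = 2.9 + 1.4·11 = 18.3; r = 19.3 − 18.3 = 1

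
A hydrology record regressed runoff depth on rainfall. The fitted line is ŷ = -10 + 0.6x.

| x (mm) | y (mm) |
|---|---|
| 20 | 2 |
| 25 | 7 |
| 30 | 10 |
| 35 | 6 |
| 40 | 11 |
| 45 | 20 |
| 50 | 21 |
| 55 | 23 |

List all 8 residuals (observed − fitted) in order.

0, 2, 2, -5, -3, 3, 1, 0

x=20: ŷ = -10 + 0.6·20 = 2; e = 2 − 2 = 0
x=25: ŷ = -10 + 0.6·25 = 5; e = 7 − 5 = 2
x=30: ŷ = -10 + 0.6·30 = 8; e = 10 − 8 = 2
x=35: ŷ = -10 + 0.6·35 = 11; e = 6 − 11 = -5
x=40: ŷ = -10 + 0.6·40 = 14; e = 11 − 14 = -3
x=45: ŷ = -10 + 0.6·45 = 17; e = 20 − 17 = 3
x=50: ŷ = -10 + 0.6·50 = 20; e = 21 − 20 = 1
x=55: ŷ = -10 + 0.6·55 = 23; e = 23 − 23 = 0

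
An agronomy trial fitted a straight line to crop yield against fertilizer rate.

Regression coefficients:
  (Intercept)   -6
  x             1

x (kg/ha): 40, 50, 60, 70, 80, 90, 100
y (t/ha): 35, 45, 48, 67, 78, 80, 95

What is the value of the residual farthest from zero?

r = -6

x=40: ŷ = -6 + 40 = 34; r = 35 − 34 = 1
x=50: ŷ = -6 + 50 = 44; r = 45 − 44 = 1
x=60: ŷ = -6 + 60 = 54; r = 48 − 54 = -6
x=70: ŷ = -6 + 70 = 64; r = 67 − 64 = 3
x=80: ŷ = -6 + 80 = 74; r = 78 − 74 = 4
x=90: ŷ = -6 + 90 = 84; r = 80 − 84 = -4
x=100: ŷ = -6 + 100 = 94; r = 95 − 94 = 1
Largest |r| is 6 at x = 60, residual -6.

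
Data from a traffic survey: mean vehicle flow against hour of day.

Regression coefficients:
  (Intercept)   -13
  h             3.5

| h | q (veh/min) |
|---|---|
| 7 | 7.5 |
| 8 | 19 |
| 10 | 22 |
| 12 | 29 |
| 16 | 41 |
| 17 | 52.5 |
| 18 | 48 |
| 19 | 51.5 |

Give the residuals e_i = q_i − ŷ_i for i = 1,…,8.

h=7: ŷ = -13 + 3.5·7 = 11.5; e = 7.5 − 11.5 = -4
h=8: ŷ = -13 + 3.5·8 = 15; e = 19 − 15 = 4
h=10: ŷ = -13 + 3.5·10 = 22; e = 22 − 22 = 0
h=12: ŷ = -13 + 3.5·12 = 29; e = 29 − 29 = 0
h=16: ŷ = -13 + 3.5·16 = 43; e = 41 − 43 = -2
h=17: ŷ = -13 + 3.5·17 = 46.5; e = 52.5 − 46.5 = 6
h=18: ŷ = -13 + 3.5·18 = 50; e = 48 − 50 = -2
h=19: ŷ = -13 + 3.5·19 = 53.5; e = 51.5 − 53.5 = -2

-4, 4, 0, 0, -2, 6, -2, -2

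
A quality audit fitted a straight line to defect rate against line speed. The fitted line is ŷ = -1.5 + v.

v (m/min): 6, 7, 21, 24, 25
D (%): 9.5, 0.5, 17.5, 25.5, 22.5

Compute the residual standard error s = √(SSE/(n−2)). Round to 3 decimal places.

v=6: ŷ = -1.5 + 6 = 4.5; e = 9.5 − 4.5 = 5
v=7: ŷ = -1.5 + 7 = 5.5; e = 0.5 − 5.5 = -5
v=21: ŷ = -1.5 + 21 = 19.5; e = 17.5 − 19.5 = -2
v=24: ŷ = -1.5 + 24 = 22.5; e = 25.5 − 22.5 = 3
v=25: ŷ = -1.5 + 25 = 23.5; e = 22.5 − 23.5 = -1
SSE = 25 + 25 + 4 + 9 + 1 = 64
s = √(64/3) = √21.3333 ≈ 4.619

s = 4.619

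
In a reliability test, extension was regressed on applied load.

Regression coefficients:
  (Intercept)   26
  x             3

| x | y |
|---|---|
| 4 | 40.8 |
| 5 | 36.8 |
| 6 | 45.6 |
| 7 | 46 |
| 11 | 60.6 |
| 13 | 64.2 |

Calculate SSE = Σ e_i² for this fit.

x=4: ŷ = 26 + 3·4 = 38; e = 40.8 − 38 = 2.8
x=5: ŷ = 26 + 3·5 = 41; e = 36.8 − 41 = -4.2
x=6: ŷ = 26 + 3·6 = 44; e = 45.6 − 44 = 1.6
x=7: ŷ = 26 + 3·7 = 47; e = 46 − 47 = -1
x=11: ŷ = 26 + 3·11 = 59; e = 60.6 − 59 = 1.6
x=13: ŷ = 26 + 3·13 = 65; e = 64.2 − 65 = -0.8
SSE = 7.84 + 17.64 + 2.56 + 1 + 2.56 + 0.64 = 32.24

SSE = 32.24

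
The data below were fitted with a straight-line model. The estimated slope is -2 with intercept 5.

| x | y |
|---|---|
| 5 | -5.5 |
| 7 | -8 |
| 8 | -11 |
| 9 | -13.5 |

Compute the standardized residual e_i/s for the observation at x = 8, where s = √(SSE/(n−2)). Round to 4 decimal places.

x=5: ŷ = 5 − 2·5 = -5; e = -5.5 − (-5) = -0.5
x=7: ŷ = 5 − 2·7 = -9; e = -8 − (-9) = 1
x=8: ŷ = 5 − 2·8 = -11; e = -11 − (-11) = 0
x=9: ŷ = 5 − 2·9 = -13; e = -13.5 − (-13) = -0.5
SSE = 0.25 + 1 + 0 + 0.25 = 1.5
s = √(1.5/2) = 0.866025
e/s = 0 / 0.866025 = 0.0000

0.0000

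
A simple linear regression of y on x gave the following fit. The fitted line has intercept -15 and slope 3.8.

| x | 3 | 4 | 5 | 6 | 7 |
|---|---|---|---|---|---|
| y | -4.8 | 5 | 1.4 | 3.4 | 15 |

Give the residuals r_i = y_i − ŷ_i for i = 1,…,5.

-1.2, 4.8, -2.6, -4.4, 3.4

x=3: ŷ = -15 + 3.8·3 = -3.6; r = -4.8 − (-3.6) = -1.2
x=4: ŷ = -15 + 3.8·4 = 0.2; r = 5 − 0.2 = 4.8
x=5: ŷ = -15 + 3.8·5 = 4; r = 1.4 − 4 = -2.6
x=6: ŷ = -15 + 3.8·6 = 7.8; r = 3.4 − 7.8 = -4.4
x=7: ŷ = -15 + 3.8·7 = 11.6; r = 15 − 11.6 = 3.4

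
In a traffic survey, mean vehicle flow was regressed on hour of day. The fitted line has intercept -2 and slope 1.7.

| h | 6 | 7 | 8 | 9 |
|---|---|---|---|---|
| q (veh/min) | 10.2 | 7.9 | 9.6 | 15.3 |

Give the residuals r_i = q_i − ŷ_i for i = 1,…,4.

h=6: ŷ = -2 + 1.7·6 = 8.2; r = 10.2 − 8.2 = 2
h=7: ŷ = -2 + 1.7·7 = 9.9; r = 7.9 − 9.9 = -2
h=8: ŷ = -2 + 1.7·8 = 11.6; r = 9.6 − 11.6 = -2
h=9: ŷ = -2 + 1.7·9 = 13.3; r = 15.3 − 13.3 = 2

2, -2, -2, 2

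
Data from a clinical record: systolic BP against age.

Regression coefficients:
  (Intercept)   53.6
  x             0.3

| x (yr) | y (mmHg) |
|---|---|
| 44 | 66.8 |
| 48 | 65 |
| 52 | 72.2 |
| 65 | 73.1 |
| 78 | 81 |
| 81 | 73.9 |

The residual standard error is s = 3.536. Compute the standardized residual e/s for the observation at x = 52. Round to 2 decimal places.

ŷ = 53.6 + 0.3·52 = 69.2
e = 72.2 − 69.2 = 3
e/s = 3 / 3.536 = 0.85

0.85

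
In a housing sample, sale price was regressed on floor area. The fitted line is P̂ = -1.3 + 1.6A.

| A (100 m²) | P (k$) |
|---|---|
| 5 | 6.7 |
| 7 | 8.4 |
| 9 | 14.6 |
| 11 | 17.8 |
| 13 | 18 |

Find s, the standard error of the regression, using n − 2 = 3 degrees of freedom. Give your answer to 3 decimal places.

A=5: P̂ = -1.3 + 1.6·5 = 6.7; e = 6.7 − 6.7 = 0
A=7: P̂ = -1.3 + 1.6·7 = 9.9; e = 8.4 − 9.9 = -1.5
A=9: P̂ = -1.3 + 1.6·9 = 13.1; e = 14.6 − 13.1 = 1.5
A=11: P̂ = -1.3 + 1.6·11 = 16.3; e = 17.8 − 16.3 = 1.5
A=13: P̂ = -1.3 + 1.6·13 = 19.5; e = 18 − 19.5 = -1.5
SSE = 0 + 2.25 + 2.25 + 2.25 + 2.25 = 9
s = √(9/3) = √3 ≈ 1.732

s = 1.732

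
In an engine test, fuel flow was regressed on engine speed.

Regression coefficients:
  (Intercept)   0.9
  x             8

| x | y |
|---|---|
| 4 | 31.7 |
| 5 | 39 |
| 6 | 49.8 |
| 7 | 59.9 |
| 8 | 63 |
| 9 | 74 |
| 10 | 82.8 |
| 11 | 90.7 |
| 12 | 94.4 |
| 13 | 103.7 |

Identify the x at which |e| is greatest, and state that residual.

x=4: ŷ = 0.9 + 8·4 = 32.9; e = 31.7 − 32.9 = -1.2
x=5: ŷ = 0.9 + 8·5 = 40.9; e = 39 − 40.9 = -1.9
x=6: ŷ = 0.9 + 8·6 = 48.9; e = 49.8 − 48.9 = 0.9
x=7: ŷ = 0.9 + 8·7 = 56.9; e = 59.9 − 56.9 = 3
x=8: ŷ = 0.9 + 8·8 = 64.9; e = 63 − 64.9 = -1.9
x=9: ŷ = 0.9 + 8·9 = 72.9; e = 74 − 72.9 = 1.1
x=10: ŷ = 0.9 + 8·10 = 80.9; e = 82.8 − 80.9 = 1.9
x=11: ŷ = 0.9 + 8·11 = 88.9; e = 90.7 − 88.9 = 1.8
x=12: ŷ = 0.9 + 8·12 = 96.9; e = 94.4 − 96.9 = -2.5
x=13: ŷ = 0.9 + 8·13 = 104.9; e = 103.7 − 104.9 = -1.2
Largest |e| is 3 at x = 7, residual 3.

x = 7, e = 3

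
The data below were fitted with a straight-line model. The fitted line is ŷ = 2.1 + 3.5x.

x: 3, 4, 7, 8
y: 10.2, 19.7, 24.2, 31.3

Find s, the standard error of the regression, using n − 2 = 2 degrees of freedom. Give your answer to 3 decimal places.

s = 3.600

x=3: ŷ = 2.1 + 3.5·3 = 12.6; e = 10.2 − 12.6 = -2.4
x=4: ŷ = 2.1 + 3.5·4 = 16.1; e = 19.7 − 16.1 = 3.6
x=7: ŷ = 2.1 + 3.5·7 = 26.6; e = 24.2 − 26.6 = -2.4
x=8: ŷ = 2.1 + 3.5·8 = 30.1; e = 31.3 − 30.1 = 1.2
SSE = 5.76 + 12.96 + 5.76 + 1.44 = 25.92
s = √(25.92/2) = √12.96 ≈ 3.600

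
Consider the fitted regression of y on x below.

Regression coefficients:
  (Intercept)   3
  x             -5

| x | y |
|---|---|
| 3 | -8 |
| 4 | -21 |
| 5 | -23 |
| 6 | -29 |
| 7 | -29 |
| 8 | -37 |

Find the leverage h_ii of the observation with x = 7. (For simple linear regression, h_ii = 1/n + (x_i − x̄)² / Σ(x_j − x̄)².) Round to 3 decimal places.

x̄ = (3 + 4 + 5 + 6 + 7 + 8)/6 = 5.5
Σ(x − x̄)² = 6.25 + 2.25 + 0.25 + 0.25 + 2.25 + 6.25 = 17.5
h = 1/6 + (1.5)²/17.5 = 0.166667 + 0.128571 = 0.295

h = 0.295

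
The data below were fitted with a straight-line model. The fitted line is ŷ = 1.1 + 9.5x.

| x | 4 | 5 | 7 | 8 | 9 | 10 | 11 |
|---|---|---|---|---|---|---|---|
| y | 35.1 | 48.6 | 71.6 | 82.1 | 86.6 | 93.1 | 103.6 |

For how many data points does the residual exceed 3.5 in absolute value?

x=4: ŷ = 1.1 + 9.5·4 = 39.1; r = 35.1 − 39.1 = -4
x=5: ŷ = 1.1 + 9.5·5 = 48.6; r = 48.6 − 48.6 = 0
x=7: ŷ = 1.1 + 9.5·7 = 67.6; r = 71.6 − 67.6 = 4
x=8: ŷ = 1.1 + 9.5·8 = 77.1; r = 82.1 − 77.1 = 5
x=9: ŷ = 1.1 + 9.5·9 = 86.6; r = 86.6 − 86.6 = 0
x=10: ŷ = 1.1 + 9.5·10 = 96.1; r = 93.1 − 96.1 = -3
x=11: ŷ = 1.1 + 9.5·11 = 105.6; r = 103.6 − 105.6 = -2
|r| > 3.5: x=4 (|r|=4), x=7 (|r|=4), x=8 (|r|=5) → 3

3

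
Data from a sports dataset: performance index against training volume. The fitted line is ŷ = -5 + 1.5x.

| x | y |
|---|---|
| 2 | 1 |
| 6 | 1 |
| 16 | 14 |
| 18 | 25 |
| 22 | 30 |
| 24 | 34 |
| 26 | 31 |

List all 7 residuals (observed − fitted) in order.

x=2: ŷ = -5 + 1.5·2 = -2; r = 1 − (-2) = 3
x=6: ŷ = -5 + 1.5·6 = 4; r = 1 − 4 = -3
x=16: ŷ = -5 + 1.5·16 = 19; r = 14 − 19 = -5
x=18: ŷ = -5 + 1.5·18 = 22; r = 25 − 22 = 3
x=22: ŷ = -5 + 1.5·22 = 28; r = 30 − 28 = 2
x=24: ŷ = -5 + 1.5·24 = 31; r = 34 − 31 = 3
x=26: ŷ = -5 + 1.5·26 = 34; r = 31 − 34 = -3

3, -3, -5, 3, 2, 3, -3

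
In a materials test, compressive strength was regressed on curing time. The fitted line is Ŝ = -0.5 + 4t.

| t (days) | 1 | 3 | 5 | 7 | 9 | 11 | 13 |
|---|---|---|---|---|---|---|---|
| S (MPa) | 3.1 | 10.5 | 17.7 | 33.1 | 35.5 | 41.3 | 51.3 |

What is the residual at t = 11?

r = -2.2

Ŝ = -0.5 + 4·11 = 43.5
r = 41.3 − 43.5 = -2.2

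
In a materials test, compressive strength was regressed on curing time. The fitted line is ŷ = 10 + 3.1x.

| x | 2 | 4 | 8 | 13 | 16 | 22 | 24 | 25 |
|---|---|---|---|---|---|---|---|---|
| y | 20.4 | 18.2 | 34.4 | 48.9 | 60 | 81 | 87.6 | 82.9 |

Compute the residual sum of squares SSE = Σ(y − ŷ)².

x=2: ŷ = 10 + 3.1·2 = 16.2; r = 20.4 − 16.2 = 4.2
x=4: ŷ = 10 + 3.1·4 = 22.4; r = 18.2 − 22.4 = -4.2
x=8: ŷ = 10 + 3.1·8 = 34.8; r = 34.4 − 34.8 = -0.4
x=13: ŷ = 10 + 3.1·13 = 50.3; r = 48.9 − 50.3 = -1.4
x=16: ŷ = 10 + 3.1·16 = 59.6; r = 60 − 59.6 = 0.4
x=22: ŷ = 10 + 3.1·22 = 78.2; r = 81 − 78.2 = 2.8
x=24: ŷ = 10 + 3.1·24 = 84.4; r = 87.6 − 84.4 = 3.2
x=25: ŷ = 10 + 3.1·25 = 87.5; r = 82.9 − 87.5 = -4.6
SSE = 17.64 + 17.64 + 0.16 + 1.96 + 0.16 + 7.84 + 10.24 + 21.16 = 76.8

SSE = 76.8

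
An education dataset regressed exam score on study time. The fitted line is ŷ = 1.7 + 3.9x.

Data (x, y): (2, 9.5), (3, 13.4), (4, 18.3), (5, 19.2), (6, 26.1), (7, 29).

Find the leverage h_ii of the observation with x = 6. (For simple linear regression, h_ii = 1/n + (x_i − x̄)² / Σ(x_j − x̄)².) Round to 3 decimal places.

x̄ = (2 + 3 + 4 + 5 + 6 + 7)/6 = 4.5
Σ(x − x̄)² = 6.25 + 2.25 + 0.25 + 0.25 + 2.25 + 6.25 = 17.5
h = 1/6 + (1.5)²/17.5 = 0.166667 + 0.128571 = 0.295

h = 0.295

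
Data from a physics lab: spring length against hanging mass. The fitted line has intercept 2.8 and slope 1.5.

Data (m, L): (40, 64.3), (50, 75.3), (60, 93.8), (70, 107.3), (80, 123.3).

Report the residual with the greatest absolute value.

m=40: L̂ = 2.8 + 1.5·40 = 62.8; r = 64.3 − 62.8 = 1.5
m=50: L̂ = 2.8 + 1.5·50 = 77.8; r = 75.3 − 77.8 = -2.5
m=60: L̂ = 2.8 + 1.5·60 = 92.8; r = 93.8 − 92.8 = 1
m=70: L̂ = 2.8 + 1.5·70 = 107.8; r = 107.3 − 107.8 = -0.5
m=80: L̂ = 2.8 + 1.5·80 = 122.8; r = 123.3 − 122.8 = 0.5
Largest |r| is 2.5 at m = 50, residual -2.5.

r = -2.5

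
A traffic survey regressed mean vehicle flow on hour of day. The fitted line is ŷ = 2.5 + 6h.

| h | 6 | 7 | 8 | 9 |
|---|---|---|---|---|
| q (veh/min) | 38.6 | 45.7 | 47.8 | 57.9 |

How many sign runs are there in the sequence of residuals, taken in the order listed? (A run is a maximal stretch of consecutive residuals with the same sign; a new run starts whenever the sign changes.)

3 runs

h=6: ŷ = 2.5 + 6·6 = 38.5; e = 38.6 − 38.5 = 0.1
h=7: ŷ = 2.5 + 6·7 = 44.5; e = 45.7 − 44.5 = 1.2
h=8: ŷ = 2.5 + 6·8 = 50.5; e = 47.8 − 50.5 = -2.7
h=9: ŷ = 2.5 + 6·9 = 56.5; e = 57.9 − 56.5 = 1.4
Signs: + + − +
Runs: +×2, −×1, +×1 → 3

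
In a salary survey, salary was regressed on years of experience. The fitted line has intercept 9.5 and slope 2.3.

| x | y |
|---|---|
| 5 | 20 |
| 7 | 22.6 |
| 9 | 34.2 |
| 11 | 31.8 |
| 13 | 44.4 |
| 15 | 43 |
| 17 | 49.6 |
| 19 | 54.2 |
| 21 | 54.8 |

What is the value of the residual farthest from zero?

x=5: ŷ = 9.5 + 2.3·5 = 21; e = 20 − 21 = -1
x=7: ŷ = 9.5 + 2.3·7 = 25.6; e = 22.6 − 25.6 = -3
x=9: ŷ = 9.5 + 2.3·9 = 30.2; e = 34.2 − 30.2 = 4
x=11: ŷ = 9.5 + 2.3·11 = 34.8; e = 31.8 − 34.8 = -3
x=13: ŷ = 9.5 + 2.3·13 = 39.4; e = 44.4 − 39.4 = 5
x=15: ŷ = 9.5 + 2.3·15 = 44; e = 43 − 44 = -1
x=17: ŷ = 9.5 + 2.3·17 = 48.6; e = 49.6 − 48.6 = 1
x=19: ŷ = 9.5 + 2.3·19 = 53.2; e = 54.2 − 53.2 = 1
x=21: ŷ = 9.5 + 2.3·21 = 57.8; e = 54.8 − 57.8 = -3
Largest |e| is 5 at x = 13, residual 5.

e = 5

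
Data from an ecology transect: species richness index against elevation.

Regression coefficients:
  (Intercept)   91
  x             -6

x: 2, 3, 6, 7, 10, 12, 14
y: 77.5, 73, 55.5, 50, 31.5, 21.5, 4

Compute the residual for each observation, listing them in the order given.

x=2: ŷ = 91 − 6·2 = 79; e = 77.5 − 79 = -1.5
x=3: ŷ = 91 − 6·3 = 73; e = 73 − 73 = 0
x=6: ŷ = 91 − 6·6 = 55; e = 55.5 − 55 = 0.5
x=7: ŷ = 91 − 6·7 = 49; e = 50 − 49 = 1
x=10: ŷ = 91 − 6·10 = 31; e = 31.5 − 31 = 0.5
x=12: ŷ = 91 − 6·12 = 19; e = 21.5 − 19 = 2.5
x=14: ŷ = 91 − 6·14 = 7; e = 4 − 7 = -3

-1.5, 0, 0.5, 1, 0.5, 2.5, -3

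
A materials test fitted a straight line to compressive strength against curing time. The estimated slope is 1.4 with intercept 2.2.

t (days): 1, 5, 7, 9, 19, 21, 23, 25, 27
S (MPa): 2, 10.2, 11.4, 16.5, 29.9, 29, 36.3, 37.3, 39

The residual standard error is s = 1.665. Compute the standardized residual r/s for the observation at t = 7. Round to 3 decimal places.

Ŝ = 2.2 + 1.4·7 = 12
r = 11.4 − 12 = -0.6
r/s = -0.6 / 1.665 = -0.360

-0.360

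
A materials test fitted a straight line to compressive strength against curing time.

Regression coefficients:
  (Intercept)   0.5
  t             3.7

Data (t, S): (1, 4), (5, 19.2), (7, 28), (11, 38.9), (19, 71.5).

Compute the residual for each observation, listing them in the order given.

t=1: ŷ = 0.5 + 3.7·1 = 4.2; r = 4 − 4.2 = -0.2
t=5: ŷ = 0.5 + 3.7·5 = 19; r = 19.2 − 19 = 0.2
t=7: ŷ = 0.5 + 3.7·7 = 26.4; r = 28 − 26.4 = 1.6
t=11: ŷ = 0.5 + 3.7·11 = 41.2; r = 38.9 − 41.2 = -2.3
t=19: ŷ = 0.5 + 3.7·19 = 70.8; r = 71.5 − 70.8 = 0.7

-0.2, 0.2, 1.6, -2.3, 0.7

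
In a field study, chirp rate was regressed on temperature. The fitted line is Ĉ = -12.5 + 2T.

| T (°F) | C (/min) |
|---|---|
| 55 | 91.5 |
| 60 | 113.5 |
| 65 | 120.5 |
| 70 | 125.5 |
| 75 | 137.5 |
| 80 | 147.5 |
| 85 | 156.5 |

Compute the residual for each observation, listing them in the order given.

-6, 6, 3, -2, 0, 0, -1

T=55: Ĉ = -12.5 + 2·55 = 97.5; r = 91.5 − 97.5 = -6
T=60: Ĉ = -12.5 + 2·60 = 107.5; r = 113.5 − 107.5 = 6
T=65: Ĉ = -12.5 + 2·65 = 117.5; r = 120.5 − 117.5 = 3
T=70: Ĉ = -12.5 + 2·70 = 127.5; r = 125.5 − 127.5 = -2
T=75: Ĉ = -12.5 + 2·75 = 137.5; r = 137.5 − 137.5 = 0
T=80: Ĉ = -12.5 + 2·80 = 147.5; r = 147.5 − 147.5 = 0
T=85: Ĉ = -12.5 + 2·85 = 157.5; r = 156.5 − 157.5 = -1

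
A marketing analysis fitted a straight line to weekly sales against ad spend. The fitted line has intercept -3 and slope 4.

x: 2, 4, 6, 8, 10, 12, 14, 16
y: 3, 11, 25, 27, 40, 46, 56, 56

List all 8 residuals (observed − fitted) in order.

-2, -2, 4, -2, 3, 1, 3, -5

x=2: ŷ = -3 + 4·2 = 5; r = 3 − 5 = -2
x=4: ŷ = -3 + 4·4 = 13; r = 11 − 13 = -2
x=6: ŷ = -3 + 4·6 = 21; r = 25 − 21 = 4
x=8: ŷ = -3 + 4·8 = 29; r = 27 − 29 = -2
x=10: ŷ = -3 + 4·10 = 37; r = 40 − 37 = 3
x=12: ŷ = -3 + 4·12 = 45; r = 46 − 45 = 1
x=14: ŷ = -3 + 4·14 = 53; r = 56 − 53 = 3
x=16: ŷ = -3 + 4·16 = 61; r = 56 − 61 = -5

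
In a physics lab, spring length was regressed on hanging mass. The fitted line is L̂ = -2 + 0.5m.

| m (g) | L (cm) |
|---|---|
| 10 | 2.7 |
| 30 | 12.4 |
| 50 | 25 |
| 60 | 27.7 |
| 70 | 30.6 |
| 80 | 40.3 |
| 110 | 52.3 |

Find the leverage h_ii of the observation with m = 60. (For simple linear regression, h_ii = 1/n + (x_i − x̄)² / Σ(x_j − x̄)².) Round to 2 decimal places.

h = 0.14

m̄ = (10 + 30 + 50 + 60 + 70 + 80 + 110)/7 = 58.5714
Σ(m − m̄)² = 2359.18 + 816.327 + 73.4694 + 2.04082 + 130.612 + 459.184 + 2644.9 = 6485.71
h = 1/7 + (1.42857)²/6485.71 = 0.142857 + 0.000314663 = 0.14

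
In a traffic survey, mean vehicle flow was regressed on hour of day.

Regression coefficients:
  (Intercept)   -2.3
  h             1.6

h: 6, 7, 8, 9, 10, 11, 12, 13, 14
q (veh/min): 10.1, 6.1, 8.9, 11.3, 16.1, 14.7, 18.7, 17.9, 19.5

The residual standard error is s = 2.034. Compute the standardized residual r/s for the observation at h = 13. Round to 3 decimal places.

ŷ = -2.3 + 1.6·13 = 18.5
r = 17.9 − 18.5 = -0.6
r/s = -0.6 / 2.034 = -0.295

-0.295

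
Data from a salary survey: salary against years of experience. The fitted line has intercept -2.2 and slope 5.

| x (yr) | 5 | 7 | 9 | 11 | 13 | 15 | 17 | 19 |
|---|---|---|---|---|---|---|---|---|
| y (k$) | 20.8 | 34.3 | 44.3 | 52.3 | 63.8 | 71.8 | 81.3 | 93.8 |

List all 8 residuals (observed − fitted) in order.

-2, 1.5, 1.5, -0.5, 1, -1, -1.5, 1

x=5: ŷ = -2.2 + 5·5 = 22.8; e = 20.8 − 22.8 = -2
x=7: ŷ = -2.2 + 5·7 = 32.8; e = 34.3 − 32.8 = 1.5
x=9: ŷ = -2.2 + 5·9 = 42.8; e = 44.3 − 42.8 = 1.5
x=11: ŷ = -2.2 + 5·11 = 52.8; e = 52.3 − 52.8 = -0.5
x=13: ŷ = -2.2 + 5·13 = 62.8; e = 63.8 − 62.8 = 1
x=15: ŷ = -2.2 + 5·15 = 72.8; e = 71.8 − 72.8 = -1
x=17: ŷ = -2.2 + 5·17 = 82.8; e = 81.3 − 82.8 = -1.5
x=19: ŷ = -2.2 + 5·19 = 92.8; e = 93.8 − 92.8 = 1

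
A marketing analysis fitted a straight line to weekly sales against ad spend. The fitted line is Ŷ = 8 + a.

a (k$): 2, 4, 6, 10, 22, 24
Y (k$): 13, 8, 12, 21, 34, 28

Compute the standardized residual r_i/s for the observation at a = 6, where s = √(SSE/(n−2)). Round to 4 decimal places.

a=2: Ŷ = 8 + 2 = 10; r = 13 − 10 = 3
a=4: Ŷ = 8 + 4 = 12; r = 8 − 12 = -4
a=6: Ŷ = 8 + 6 = 14; r = 12 − 14 = -2
a=10: Ŷ = 8 + 10 = 18; r = 21 − 18 = 3
a=22: Ŷ = 8 + 22 = 30; r = 34 − 30 = 4
a=24: Ŷ = 8 + 24 = 32; r = 28 − 32 = -4
SSE = 9 + 16 + 4 + 9 + 16 + 16 = 70
s = √(70/4) = 4.1833
r/s = -2 / 4.1833 = -0.4781

-0.4781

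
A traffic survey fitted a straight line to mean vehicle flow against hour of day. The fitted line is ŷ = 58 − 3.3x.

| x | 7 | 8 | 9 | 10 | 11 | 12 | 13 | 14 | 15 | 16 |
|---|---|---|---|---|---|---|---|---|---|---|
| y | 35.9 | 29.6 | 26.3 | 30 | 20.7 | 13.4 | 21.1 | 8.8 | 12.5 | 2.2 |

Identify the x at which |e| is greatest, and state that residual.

x = 13, e = 6

x=7: ŷ = 58 − 3.3·7 = 34.9; e = 35.9 − 34.9 = 1
x=8: ŷ = 58 − 3.3·8 = 31.6; e = 29.6 − 31.6 = -2
x=9: ŷ = 58 − 3.3·9 = 28.3; e = 26.3 − 28.3 = -2
x=10: ŷ = 58 − 3.3·10 = 25; e = 30 − 25 = 5
x=11: ŷ = 58 − 3.3·11 = 21.7; e = 20.7 − 21.7 = -1
x=12: ŷ = 58 − 3.3·12 = 18.4; e = 13.4 − 18.4 = -5
x=13: ŷ = 58 − 3.3·13 = 15.1; e = 21.1 − 15.1 = 6
x=14: ŷ = 58 − 3.3·14 = 11.8; e = 8.8 − 11.8 = -3
x=15: ŷ = 58 − 3.3·15 = 8.5; e = 12.5 − 8.5 = 4
x=16: ŷ = 58 − 3.3·16 = 5.2; e = 2.2 − 5.2 = -3
Largest |e| is 6 at x = 13, residual 6.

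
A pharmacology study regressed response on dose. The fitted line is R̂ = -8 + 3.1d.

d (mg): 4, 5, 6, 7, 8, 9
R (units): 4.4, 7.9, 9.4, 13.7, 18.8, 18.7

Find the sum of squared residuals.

d=4: R̂ = -8 + 3.1·4 = 4.4; e = 4.4 − 4.4 = 0
d=5: R̂ = -8 + 3.1·5 = 7.5; e = 7.9 − 7.5 = 0.4
d=6: R̂ = -8 + 3.1·6 = 10.6; e = 9.4 − 10.6 = -1.2
d=7: R̂ = -8 + 3.1·7 = 13.7; e = 13.7 − 13.7 = 0
d=8: R̂ = -8 + 3.1·8 = 16.8; e = 18.8 − 16.8 = 2
d=9: R̂ = -8 + 3.1·9 = 19.9; e = 18.7 − 19.9 = -1.2
SSE = 0 + 0.16 + 1.44 + 0 + 4 + 1.44 = 7.04

SSE = 7.04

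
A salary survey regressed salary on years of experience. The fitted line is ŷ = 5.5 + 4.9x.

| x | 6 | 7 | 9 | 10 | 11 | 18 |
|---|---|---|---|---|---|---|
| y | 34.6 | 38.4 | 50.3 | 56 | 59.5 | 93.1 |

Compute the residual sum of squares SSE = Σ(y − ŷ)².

SSE = 5.16

x=6: ŷ = 5.5 + 4.9·6 = 34.9; r = 34.6 − 34.9 = -0.3
x=7: ŷ = 5.5 + 4.9·7 = 39.8; r = 38.4 − 39.8 = -1.4
x=9: ŷ = 5.5 + 4.9·9 = 49.6; r = 50.3 − 49.6 = 0.7
x=10: ŷ = 5.5 + 4.9·10 = 54.5; r = 56 − 54.5 = 1.5
x=11: ŷ = 5.5 + 4.9·11 = 59.4; r = 59.5 − 59.4 = 0.1
x=18: ŷ = 5.5 + 4.9·18 = 93.7; r = 93.1 − 93.7 = -0.6
SSE = 0.09 + 1.96 + 0.49 + 2.25 + 0.01 + 0.36 = 5.16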